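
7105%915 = 700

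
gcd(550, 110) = 110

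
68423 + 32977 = 101400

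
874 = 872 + 2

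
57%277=57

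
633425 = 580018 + 53407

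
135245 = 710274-575029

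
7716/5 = 1543 + 1/5 = 1543.20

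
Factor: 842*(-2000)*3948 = -1*2^7*3^1*5^3*7^1*47^1*421^1 = -6648432000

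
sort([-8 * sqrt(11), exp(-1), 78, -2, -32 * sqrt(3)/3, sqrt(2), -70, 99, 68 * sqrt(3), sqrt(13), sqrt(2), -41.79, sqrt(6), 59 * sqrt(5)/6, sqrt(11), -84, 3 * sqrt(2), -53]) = [-84, -70, -53, -41.79, -8 * sqrt(11), -32 * sqrt(3)/3, -2, exp(-1), sqrt(2), sqrt(2), sqrt(6), sqrt(11), sqrt(13), 3 * sqrt(2), 59 * sqrt(5)/6, 78, 99, 68 * sqrt(3)]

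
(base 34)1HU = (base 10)1764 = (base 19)4GG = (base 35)1FE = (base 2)11011100100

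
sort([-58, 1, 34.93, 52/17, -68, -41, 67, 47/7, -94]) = [-94, -68, -58, -41, 1, 52/17, 47/7, 34.93, 67]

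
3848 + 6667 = 10515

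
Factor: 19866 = 2^1 * 3^1 * 7^1 * 11^1 * 43^1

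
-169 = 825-994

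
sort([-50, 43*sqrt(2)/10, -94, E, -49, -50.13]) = [-94, -50.13, -50, -49, E, 43*sqrt(2)/10]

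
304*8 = 2432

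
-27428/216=-6857/54≈-126.98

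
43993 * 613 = 26967709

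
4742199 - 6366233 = -1624034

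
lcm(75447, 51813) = 4300479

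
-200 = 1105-1305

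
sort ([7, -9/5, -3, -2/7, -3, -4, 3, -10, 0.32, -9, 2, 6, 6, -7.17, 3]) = [-10, -9, -7.17, -4, -3, -3, -9/5, -2/7, 0.32, 2, 3, 3, 6, 6, 7]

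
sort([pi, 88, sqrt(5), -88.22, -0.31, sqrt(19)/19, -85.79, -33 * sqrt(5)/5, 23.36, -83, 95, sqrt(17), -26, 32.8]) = [-88.22, -85.79, -83, -26, -33 * sqrt(5)/5, -0.31, sqrt(19)/19, sqrt(5), pi, sqrt(17), 23.36, 32.8, 88, 95]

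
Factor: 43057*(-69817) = -1*7^1*11^2*577^1*6151^1 = -3006110569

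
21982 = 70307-48325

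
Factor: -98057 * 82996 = -1 * 2^2 * 20749^1 * 98057^1 = -8138338772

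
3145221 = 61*51561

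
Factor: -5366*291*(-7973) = 2^1*3^1*7^1*17^1*67^1*97^1*2683^1 = 12449887338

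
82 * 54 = 4428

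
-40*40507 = -1620280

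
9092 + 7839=16931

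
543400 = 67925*8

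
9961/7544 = 1 + 2417/7544 ≈ 1.32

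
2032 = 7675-5643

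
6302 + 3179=9481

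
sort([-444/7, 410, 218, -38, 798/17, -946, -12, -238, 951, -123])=[-946, -238, -123, -444/7, -38, -12, 798/17, 218, 410, 951]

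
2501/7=357+2/7 ≈ 357.29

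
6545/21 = 935/3 ≈ 311.67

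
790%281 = 228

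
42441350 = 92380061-49938711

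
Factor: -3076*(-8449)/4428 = 3^(-3)*7^1*17^1*41^(-1)*71^1*769^1 = 6497281/1107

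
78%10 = 8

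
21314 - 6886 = 14428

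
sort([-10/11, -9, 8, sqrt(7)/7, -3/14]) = [-9, -10/11, -3/14, sqrt(7)/7, 8]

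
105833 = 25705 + 80128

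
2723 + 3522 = 6245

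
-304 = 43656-43960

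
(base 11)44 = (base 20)28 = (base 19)2a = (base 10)48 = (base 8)60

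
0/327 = 0 = 0.00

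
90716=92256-1540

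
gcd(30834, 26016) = 6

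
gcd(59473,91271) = 1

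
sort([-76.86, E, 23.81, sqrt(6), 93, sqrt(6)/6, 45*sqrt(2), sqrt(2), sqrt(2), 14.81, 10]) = [-76.86, sqrt(6)/6, sqrt(2), sqrt(2), sqrt(6), E, 10, 14.81, 23.81, 45*sqrt(2), 93]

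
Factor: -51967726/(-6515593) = 2^1*7^(-1)*61^(-1)*15259^(-1)*25983863^1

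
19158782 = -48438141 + 67596923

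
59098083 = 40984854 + 18113229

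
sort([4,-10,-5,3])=[-10,-5,3,4]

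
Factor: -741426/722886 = -1*7^1*127^1*139^1*211^(-1)*571^(-1) = -123571/120481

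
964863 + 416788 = 1381651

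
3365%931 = 572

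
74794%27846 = 19102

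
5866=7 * 838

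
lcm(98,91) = 1274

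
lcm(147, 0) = 0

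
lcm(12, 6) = 12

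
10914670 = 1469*7430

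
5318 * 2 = 10636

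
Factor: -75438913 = -1*11^1*113^1*137^1*443^1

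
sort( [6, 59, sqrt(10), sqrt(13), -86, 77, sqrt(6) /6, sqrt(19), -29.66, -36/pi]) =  [-86, -29.66, -36/pi, sqrt(6) /6, sqrt(10), sqrt(13), sqrt(19), 6, 59, 77]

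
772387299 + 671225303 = 1443612602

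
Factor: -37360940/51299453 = -1*2^2*5^1*23^(-1)*193^1*9679^1*2230411^(-1)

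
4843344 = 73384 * 66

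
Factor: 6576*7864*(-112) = -1*2^11*3^1*7^1*137^1*983^1 = -5791930368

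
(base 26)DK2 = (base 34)81S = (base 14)3570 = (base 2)10010001011110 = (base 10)9310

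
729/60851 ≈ 0.0120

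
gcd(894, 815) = 1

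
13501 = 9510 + 3991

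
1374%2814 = 1374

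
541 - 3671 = -3130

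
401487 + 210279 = 611766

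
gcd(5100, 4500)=300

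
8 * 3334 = 26672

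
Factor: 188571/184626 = 2^(-1)*3^(-2)*13^(-1)*239^1 = 239/234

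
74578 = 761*98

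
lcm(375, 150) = 750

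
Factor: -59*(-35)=5^1*7^1*59^1=2065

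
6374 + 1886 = 8260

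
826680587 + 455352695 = 1282033282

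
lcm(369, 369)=369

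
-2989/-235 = 12 + 169/235 ≈ 12.72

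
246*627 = 154242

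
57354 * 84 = 4817736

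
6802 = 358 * 19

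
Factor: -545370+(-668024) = -1 * 2^1 * 7^1 * 13^1 * 59^1 * 113^1 = -1213394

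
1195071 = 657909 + 537162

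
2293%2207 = 86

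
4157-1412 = 2745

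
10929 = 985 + 9944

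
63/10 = 6 + 3/10 = 6.30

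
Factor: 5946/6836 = 2^(-1) * 3^1 * 991^1 * 1709^(-1) = 2973/3418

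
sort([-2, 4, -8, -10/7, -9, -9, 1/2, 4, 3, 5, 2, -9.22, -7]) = [-9.22, -9, -9, -8, -7, -2, -10/7, 1/2, 2, 3, 4, 4, 5]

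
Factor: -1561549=-1 * 11^1 * 141959^1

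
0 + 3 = 3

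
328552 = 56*5867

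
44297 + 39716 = 84013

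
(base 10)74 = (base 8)112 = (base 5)244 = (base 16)4a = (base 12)62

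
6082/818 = 3041/409 ≈ 7.44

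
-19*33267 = -632073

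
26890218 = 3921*6858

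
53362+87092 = 140454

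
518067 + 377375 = 895442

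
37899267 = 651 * 58217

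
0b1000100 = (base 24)2k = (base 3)2112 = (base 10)68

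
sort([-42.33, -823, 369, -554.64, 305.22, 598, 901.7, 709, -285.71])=[-823, -554.64, -285.71, -42.33, 305.22, 369, 598, 709, 901.7]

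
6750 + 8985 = 15735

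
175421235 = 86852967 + 88568268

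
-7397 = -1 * 7397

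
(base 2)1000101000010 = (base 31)4ig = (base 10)4418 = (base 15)1498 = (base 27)61h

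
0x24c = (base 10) 588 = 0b1001001100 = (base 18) 1ec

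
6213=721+5492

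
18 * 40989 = 737802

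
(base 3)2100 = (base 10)63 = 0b111111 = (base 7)120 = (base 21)30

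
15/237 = 5/79 ≈ 0.0633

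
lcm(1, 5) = 5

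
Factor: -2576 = -1*2^4*7^1*23^1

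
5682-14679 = -8997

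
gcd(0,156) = 156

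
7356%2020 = 1296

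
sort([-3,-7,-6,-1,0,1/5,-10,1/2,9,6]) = [-10,-7,-6,-3,-1,0,1/5,1/2,6,9]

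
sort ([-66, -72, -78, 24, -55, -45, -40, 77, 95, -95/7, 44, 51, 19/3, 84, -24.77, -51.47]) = [-78, -72, -66, -55, -51.47, -45, -40, -24.77, -95/7, 19/3, 24, 44, 51, 77, 84, 95]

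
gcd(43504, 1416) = 8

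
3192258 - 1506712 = 1685546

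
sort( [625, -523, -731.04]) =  [-731.04, -523, 625]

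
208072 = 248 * 839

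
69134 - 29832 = 39302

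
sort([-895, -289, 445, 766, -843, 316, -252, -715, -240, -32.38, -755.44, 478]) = [-895, -843, -755.44, -715, -289, -252, -240, -32.38, 316, 445, 478, 766]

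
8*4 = 32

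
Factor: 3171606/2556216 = 2^(-2)*3^(-1)*13^(-1)*569^1*929^1*2731^(-1) = 528601/426036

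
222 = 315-93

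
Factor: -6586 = -1 * 2^1 * 37^1 * 89^1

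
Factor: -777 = -1 * 3^1 * 7^1 * 37^1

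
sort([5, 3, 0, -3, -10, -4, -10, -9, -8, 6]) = [-10, -10, -9, -8, -4, -3, 0, 3, 5, 6]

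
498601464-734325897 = -235724433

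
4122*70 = 288540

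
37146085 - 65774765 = -28628680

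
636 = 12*53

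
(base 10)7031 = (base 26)aab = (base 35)5pv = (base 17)175a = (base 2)1101101110111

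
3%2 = 1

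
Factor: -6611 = -1*11^1*601^1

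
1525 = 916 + 609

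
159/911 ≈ 0.175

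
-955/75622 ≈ -0.0126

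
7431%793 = 294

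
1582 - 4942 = -3360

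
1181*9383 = 11081323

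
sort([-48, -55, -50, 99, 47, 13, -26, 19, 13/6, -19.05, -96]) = [-96, -55, -50, -48, -26, -19.05, 13/6, 13, 19, 47, 99]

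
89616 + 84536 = 174152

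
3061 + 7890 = 10951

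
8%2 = 0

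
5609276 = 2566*2186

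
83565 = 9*9285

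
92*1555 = 143060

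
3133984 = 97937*32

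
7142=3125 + 4017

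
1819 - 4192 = -2373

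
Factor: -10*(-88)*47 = 2^4*5^1*11^1*47^1 = 41360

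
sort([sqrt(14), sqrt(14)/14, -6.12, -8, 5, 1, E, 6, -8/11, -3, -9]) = [-9, -8, -6.12, -3, -8/11, sqrt(14)/14, 1, E, sqrt(14), 5, 6]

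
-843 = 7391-8234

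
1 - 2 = -1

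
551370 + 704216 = 1255586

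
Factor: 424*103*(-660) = -1*2^5*3^1*5^1*11^1*53^1*103^1 = -28823520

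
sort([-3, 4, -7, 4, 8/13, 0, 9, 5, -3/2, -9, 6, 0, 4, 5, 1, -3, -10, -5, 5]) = [-10, -9, -7, -5, -3, -3, -3/2, 0, 0, 8/13, 1, 4, 4, 4, 5, 5, 5, 6, 9]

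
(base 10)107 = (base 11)98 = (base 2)1101011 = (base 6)255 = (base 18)5h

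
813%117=111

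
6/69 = 2/23 ≈ 0.0870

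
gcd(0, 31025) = 31025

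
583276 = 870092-286816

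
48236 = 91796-43560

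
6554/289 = 22 + 196/289 ≈ 22.68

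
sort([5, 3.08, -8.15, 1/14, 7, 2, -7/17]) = [-8.15, -7/17, 1/14, 2, 3.08, 5, 7]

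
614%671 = 614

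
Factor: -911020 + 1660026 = 2^1*487^1*769^1 = 749006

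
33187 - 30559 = 2628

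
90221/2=45110 + 1/2=45110.50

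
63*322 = 20286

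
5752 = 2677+3075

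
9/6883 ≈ 0.00131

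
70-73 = -3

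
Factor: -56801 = -1*79^1*719^1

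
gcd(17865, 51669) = 9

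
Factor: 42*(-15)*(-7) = 2^1*3^2*5^1*7^2 = 4410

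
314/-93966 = -157/46983 ≈ -0.00334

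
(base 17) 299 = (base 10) 740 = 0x2e4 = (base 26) 12c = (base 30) ok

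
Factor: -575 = -1 * 5^2 * 23^1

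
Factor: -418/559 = -1*2^1*11^1*13^(-1)*19^1*43^(-1)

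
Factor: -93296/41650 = -1*2^3*5^(-2)*7^1 = -56/25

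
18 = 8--10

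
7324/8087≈0.906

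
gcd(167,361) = 1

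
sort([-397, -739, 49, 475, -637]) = [-739, -637, -397, 49, 475]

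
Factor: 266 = 2^1*7^1*19^1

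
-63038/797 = -79 - 75/797 ≈ -79.09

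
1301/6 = 216+5/6 ≈ 216.83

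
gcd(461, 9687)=1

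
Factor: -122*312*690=-1*2^5*3^2*5^1*13^1*23^1*61^1=-26264160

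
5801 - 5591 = 210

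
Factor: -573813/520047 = -1*3^(-1)*11^(-1)*17^(-1)*619^1 = -619/561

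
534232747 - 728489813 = -194257066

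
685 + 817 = 1502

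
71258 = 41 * 1738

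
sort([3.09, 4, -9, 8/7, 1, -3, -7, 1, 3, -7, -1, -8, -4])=[-9, -8, -7, -7, -4, -3, -1, 1, 1, 8/7, 3, 3.09, 4]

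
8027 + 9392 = 17419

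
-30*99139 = -2974170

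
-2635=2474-5109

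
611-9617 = -9006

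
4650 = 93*50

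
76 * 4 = 304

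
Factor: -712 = -1*2^3*89^1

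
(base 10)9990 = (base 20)14ja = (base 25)fof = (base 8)23406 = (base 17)209b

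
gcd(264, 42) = 6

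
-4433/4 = -1108-1/4 = -1108.25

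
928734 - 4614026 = -3685292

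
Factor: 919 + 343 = 2^1*631^1 = 1262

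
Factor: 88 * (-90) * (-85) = 2^4 * 3^2 * 5^2 * 11^1 * 17^1 = 673200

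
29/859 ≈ 0.0338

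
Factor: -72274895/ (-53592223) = 5^1*7^1*11^1*347^1*541^1*1201^ (-1)*44623^ (-1)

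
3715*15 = 55725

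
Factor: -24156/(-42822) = 2^1*3^(-1)*11^1*13^(-1) = 22/39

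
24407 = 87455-63048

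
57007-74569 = -17562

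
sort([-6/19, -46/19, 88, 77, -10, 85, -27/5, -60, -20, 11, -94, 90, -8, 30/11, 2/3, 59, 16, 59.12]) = [-94, -60, -20, -10, -8, -27/5, -46/19, -6/19, 2/3, 30/11, 11, 16, 59, 59.12, 77, 85, 88, 90]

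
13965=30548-16583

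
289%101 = 87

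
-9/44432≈-0.000203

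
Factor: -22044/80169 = -1*2^2*11^1*167^1*26723^(-1) = -7348/26723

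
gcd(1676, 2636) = 4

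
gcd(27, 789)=3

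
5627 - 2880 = 2747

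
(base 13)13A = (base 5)1333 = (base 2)11011010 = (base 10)218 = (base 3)22002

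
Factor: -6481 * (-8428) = 2^2 * 7^2 * 43^1 * 6481^1 = 54621868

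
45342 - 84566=-39224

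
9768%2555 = 2103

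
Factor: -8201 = -1*59^1*139^1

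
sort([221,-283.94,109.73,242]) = [-283.94,109.73,221,242]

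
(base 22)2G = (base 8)74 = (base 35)1P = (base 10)60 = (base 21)2I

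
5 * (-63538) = -317690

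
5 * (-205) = -1025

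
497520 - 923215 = -425695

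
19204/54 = 355+17/27 ≈ 355.63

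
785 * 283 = 222155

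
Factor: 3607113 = 3^1 * 23^1 * 61^1 * 857^1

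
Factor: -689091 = -1*3^1*13^1*17669^1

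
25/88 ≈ 0.284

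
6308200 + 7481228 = 13789428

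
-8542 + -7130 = -15672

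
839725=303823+535902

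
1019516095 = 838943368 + 180572727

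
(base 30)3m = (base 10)112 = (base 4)1300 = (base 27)44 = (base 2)1110000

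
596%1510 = 596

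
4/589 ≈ 0.00679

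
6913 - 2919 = 3994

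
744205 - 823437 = -79232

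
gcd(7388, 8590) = 2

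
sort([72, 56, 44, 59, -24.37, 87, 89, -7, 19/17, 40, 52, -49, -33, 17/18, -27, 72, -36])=[-49, -36, -33, -27, -24.37, -7, 17/18, 19/17, 40, 44, 52, 56, 59, 72, 72, 87, 89]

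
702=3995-3293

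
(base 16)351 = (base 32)qh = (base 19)26d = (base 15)3b9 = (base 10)849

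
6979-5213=1766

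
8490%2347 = 1449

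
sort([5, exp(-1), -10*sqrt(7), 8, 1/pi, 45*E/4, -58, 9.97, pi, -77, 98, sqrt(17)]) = [-77, -58, -10*sqrt(7), 1/pi, exp(-1), pi, sqrt(17), 5, 8, 9.97, 45*E/4, 98]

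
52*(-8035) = -417820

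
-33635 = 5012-38647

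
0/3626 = 0 = 0.00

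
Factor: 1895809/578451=3^(-1) * 192817^(-1) * 1895809^1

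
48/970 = 24/485 ≈ 0.0495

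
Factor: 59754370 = 2^1*5^1*13^1*459649^1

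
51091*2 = 102182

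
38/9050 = 19/4525 ≈ 0.00420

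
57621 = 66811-9190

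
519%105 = 99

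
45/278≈0.162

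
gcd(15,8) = 1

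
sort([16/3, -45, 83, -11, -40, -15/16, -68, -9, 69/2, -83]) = [-83, -68, -45, -40, -11, -9, -15/16, 16/3, 69/2, 83]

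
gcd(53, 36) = 1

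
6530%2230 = 2070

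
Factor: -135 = -1 * 3^3 * 5^1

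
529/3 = 176 + 1/3 ≈ 176.33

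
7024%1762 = 1738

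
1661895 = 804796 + 857099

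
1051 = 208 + 843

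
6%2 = 0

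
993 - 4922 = -3929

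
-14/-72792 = 7/36396 ≈ 0.000192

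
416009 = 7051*59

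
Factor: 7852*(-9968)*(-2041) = 2^6*7^1*13^2*89^1*151^1*157^1 = 159746490176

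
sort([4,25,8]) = [4,8,25]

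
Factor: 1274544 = 2^4*3^2*53^1*167^1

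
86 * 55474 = 4770764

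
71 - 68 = 3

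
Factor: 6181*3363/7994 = 2^(-1)*3^1*19^1*59^1*571^(-1)*883^1 = 2969529/1142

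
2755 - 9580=-6825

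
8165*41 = 334765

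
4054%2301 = 1753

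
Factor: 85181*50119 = 103^1*827^1*50119^1 = 4269186539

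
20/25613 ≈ 0.000781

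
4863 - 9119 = -4256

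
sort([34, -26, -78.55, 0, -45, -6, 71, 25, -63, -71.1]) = [-78.55, -71.1, -63, -45, -26, -6, 0, 25, 34, 71]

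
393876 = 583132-189256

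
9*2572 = 23148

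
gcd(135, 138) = 3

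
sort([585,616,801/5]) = [801/5,585,616]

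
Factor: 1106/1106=1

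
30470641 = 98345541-67874900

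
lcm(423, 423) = 423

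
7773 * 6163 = 47904999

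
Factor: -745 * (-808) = 2^3 * 5^1 * 101^1 * 149^1 = 601960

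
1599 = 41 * 39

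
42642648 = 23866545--18776103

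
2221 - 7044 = -4823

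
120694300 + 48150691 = 168844991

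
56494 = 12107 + 44387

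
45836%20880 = 4076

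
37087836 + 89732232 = 126820068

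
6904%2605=1694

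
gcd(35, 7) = 7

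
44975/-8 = -5621-7/8 ≈ -5621.88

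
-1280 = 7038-8318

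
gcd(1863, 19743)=3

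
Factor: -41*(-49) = 7^2*41^1 = 2009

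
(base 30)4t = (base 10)149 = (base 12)105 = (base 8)225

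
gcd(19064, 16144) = 8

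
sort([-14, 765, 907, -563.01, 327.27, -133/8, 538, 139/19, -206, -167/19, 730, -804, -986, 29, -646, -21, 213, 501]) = [-986, -804, -646, -563.01, -206, -21, -133/8, -14, -167/19, 139/19, 29, 213, 327.27, 501, 538, 730, 765, 907]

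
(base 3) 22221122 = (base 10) 6524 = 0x197c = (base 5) 202044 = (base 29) 7ls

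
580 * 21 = 12180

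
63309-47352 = 15957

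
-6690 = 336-7026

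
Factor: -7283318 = -1*2^1*7^1*23^1*22619^1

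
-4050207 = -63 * 64289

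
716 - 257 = 459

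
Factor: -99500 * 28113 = -1 * 2^2 * 3^1 * 5^3 * 199^1 * 9371^1 = -2797243500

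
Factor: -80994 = -1*2^1*3^1*13499^1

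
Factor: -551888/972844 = -1 * 2^2 * 17^1 * 107^(-1) * 2029^1 * 2273^(-1) = -137972/243211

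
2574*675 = 1737450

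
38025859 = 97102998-59077139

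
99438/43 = 2312 + 22/43 ≈ 2312.51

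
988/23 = 42 + 22/23 ≈ 42.96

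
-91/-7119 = 13/1017 ≈ 0.0128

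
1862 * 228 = 424536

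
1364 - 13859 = -12495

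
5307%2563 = 181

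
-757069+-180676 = -937745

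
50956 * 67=3414052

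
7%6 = 1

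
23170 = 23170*1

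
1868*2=3736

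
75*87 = 6525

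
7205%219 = 197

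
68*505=34340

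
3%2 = 1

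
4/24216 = 1/6054 ≈ 0.000165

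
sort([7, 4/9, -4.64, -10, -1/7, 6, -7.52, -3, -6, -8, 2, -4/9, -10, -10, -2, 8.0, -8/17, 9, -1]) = [-10, -10, -10, -8, -7.52, -6, -4.64, -3, -2, -1, -8/17, -4/9, -1/7, 4/9, 2, 6, 7, 8.0, 9]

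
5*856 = 4280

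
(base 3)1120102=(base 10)1145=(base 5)14040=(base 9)1512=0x479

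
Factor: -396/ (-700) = 3^2*5^ (-2)*7^ (-1)*11^1 = 99/175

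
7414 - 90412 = -82998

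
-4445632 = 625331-5070963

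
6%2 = 0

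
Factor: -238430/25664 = -1 * 2^(-5) * 5^1 * 113^1 * 211^1 * 401^(-1) = -119215/12832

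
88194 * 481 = 42421314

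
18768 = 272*69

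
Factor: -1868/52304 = -1 * 2^(-2) * 7^(-1) = -1/28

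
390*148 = 57720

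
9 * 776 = 6984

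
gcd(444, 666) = 222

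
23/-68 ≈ -0.338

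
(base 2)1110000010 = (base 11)747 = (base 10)898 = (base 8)1602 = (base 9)1207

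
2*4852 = 9704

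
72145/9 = 8016+1/9 ≈ 8016.11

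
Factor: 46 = 2^1*23^1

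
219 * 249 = 54531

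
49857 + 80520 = 130377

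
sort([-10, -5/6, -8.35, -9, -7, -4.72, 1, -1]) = [-10, -9, -8.35, -7, -4.72, -1, -5/6, 1]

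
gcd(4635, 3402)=9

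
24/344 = 3/43≈0.0698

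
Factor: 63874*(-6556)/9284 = -1*2^1*109^1*149^1*211^(-1)*293^1 = -9517226/211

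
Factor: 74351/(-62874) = -1*2^(-1)*3^(-2)*7^(-1)*149^1 = -149/126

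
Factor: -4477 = -1 * 11^2 * 37^1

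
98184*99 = 9720216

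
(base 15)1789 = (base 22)aaj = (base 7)20544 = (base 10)5079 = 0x13d7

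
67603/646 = 104+419/646 ≈ 104.65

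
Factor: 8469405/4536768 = 2^(-6)*3^1*5^1*7^2*23^1*167^1*23629^(-1) = 2823135/1512256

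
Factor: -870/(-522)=3^(-1) * 5^1=5/3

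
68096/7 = 9728 = 9728.00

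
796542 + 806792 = 1603334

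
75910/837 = 90 + 580/837 ≈ 90.69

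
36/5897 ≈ 0.00610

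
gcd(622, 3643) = 1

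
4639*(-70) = -324730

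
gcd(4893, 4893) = 4893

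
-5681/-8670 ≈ 0.655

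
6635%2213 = 2209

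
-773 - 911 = -1684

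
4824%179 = 170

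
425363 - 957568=-532205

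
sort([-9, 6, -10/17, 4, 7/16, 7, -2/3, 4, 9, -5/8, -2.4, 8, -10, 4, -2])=[-10, -9, -2.4, -2, -2/3, -5/8, -10/17, 7/16, 4, 4, 4, 6, 7, 8, 9]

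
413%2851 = 413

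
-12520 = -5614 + -6906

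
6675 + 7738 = 14413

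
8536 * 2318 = 19786448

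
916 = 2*458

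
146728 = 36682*4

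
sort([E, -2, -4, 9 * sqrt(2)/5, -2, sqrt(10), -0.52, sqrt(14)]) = [-4, -2, -2, -0.52, 9 * sqrt(2)/5, E, sqrt(10), sqrt(14)]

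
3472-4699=-1227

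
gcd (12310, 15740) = 10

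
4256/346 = 12 + 52/173 ≈ 12.30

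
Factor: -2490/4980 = -1 * 2^(-1) = -1/2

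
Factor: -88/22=-1*2^2=-4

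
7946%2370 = 836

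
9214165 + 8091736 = 17305901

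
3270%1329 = 612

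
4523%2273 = 2250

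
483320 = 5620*86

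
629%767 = 629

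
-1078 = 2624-3702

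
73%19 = 16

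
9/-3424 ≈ -0.00263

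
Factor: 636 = 2^2 * 3^1 * 53^1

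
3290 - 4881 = -1591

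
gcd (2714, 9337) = 1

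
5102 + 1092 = 6194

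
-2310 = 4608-6918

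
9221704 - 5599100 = 3622604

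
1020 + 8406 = 9426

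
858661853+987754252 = 1846416105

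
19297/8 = 2412 + 1/8 ≈ 2412.13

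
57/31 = 1 + 26/31≈1.84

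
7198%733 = 601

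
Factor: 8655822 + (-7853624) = 2^1*29^1*13831^1 = 802198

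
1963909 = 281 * 6989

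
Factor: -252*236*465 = -1*2^4*3^3*5^1*7^1*31^1*59^1 = -27654480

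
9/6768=1/752 ≈ 0.00133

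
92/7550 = 46/3775 ≈ 0.0122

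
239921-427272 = -187351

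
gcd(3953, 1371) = 1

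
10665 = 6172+4493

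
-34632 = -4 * 8658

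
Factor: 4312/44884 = 2^1*11^1*229^(-1) = 22/229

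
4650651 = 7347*633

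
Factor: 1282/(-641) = -1*2^1 = -2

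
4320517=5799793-1479276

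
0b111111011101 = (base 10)4061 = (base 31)470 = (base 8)7735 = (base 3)12120102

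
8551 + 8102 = 16653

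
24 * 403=9672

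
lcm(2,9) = 18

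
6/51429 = 2/17143 ≈ 0.000117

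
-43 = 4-47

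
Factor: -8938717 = -1*257^1*34781^1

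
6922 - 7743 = -821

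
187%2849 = 187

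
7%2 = 1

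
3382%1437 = 508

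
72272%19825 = 12797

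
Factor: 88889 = 103^1*863^1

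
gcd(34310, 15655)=5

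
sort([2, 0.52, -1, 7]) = [-1, 0.52, 2, 7]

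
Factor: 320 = 2^6*5^1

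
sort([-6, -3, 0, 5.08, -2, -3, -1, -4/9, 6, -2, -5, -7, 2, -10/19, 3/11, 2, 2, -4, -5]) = [-7, -6, -5, -5, -4, -3, -3, -2, -2, -1, -10/19, -4/9, 0, 3/11, 2, 2, 2, 5.08, 6]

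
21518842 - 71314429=-49795587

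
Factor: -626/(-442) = 13^(-1)*17^(-1)*313^1 = 313/221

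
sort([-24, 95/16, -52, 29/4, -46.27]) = [-52, -46.27, -24, 95/16, 29/4]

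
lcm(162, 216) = 648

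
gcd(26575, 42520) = 5315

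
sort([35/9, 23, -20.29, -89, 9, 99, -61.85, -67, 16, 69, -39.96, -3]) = [-89, -67, -61.85, -39.96, -20.29, -3, 35/9, 9, 16, 23, 69, 99]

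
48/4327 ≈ 0.0111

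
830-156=674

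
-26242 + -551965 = -578207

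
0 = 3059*0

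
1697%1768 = 1697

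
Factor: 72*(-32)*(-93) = 2^8*3^3*31^1 = 214272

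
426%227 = 199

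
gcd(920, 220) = 20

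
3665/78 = 46+77/78 ≈ 46.99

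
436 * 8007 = 3491052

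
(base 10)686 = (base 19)1h2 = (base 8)1256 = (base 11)574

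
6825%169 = 65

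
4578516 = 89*51444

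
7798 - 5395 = 2403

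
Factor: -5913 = -1 * 3^4 * 73^1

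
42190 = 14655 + 27535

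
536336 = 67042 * 8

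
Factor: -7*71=-1*7^1*71^1=-497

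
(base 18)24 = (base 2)101000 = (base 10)40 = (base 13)31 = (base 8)50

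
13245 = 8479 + 4766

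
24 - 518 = -494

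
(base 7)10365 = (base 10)2595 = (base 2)101000100011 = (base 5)40340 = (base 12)1603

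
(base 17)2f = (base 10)49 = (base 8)61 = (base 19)2b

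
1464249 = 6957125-5492876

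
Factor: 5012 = 2^2 * 7^1 * 179^1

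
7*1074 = 7518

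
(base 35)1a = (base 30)1f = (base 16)2d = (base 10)45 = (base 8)55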